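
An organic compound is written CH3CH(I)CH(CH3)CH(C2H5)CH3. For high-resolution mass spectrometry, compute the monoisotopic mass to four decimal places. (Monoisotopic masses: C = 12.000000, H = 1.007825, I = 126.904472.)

Atom tally by fragment:
  CH3 → C:1 H:3
  CH(I) → C:1 H:1 I:1
  CH(CH3) → C:2 H:4
  CH(C2H5) → C:3 H:6
  CH3 → C:1 H:3
Element totals:
  C: 8
  H: 17
  I: 1
Molecular formula: C8H17I.
  M = 8(12.0) + 17(1.007825) + 126.904472
    = 96.000000 + 17.133025 + 126.904472 = 240.037497

240.0375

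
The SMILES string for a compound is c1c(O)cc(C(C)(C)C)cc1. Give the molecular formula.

C10H14O

Atom tally by fragment:
  benzene ring core → C:6 H:6
  (− 2 ring H displaced by substituents)
  + OH → O:1 H:1
  + C(CH3)3 → C:4 H:9
Element totals:
  C: 10
  H: 14
  O: 1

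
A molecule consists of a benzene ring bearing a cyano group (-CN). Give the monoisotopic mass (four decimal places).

103.0422

Atom tally by fragment:
  benzene ring core → C:6 H:6
  (− 1 ring H displaced by substituents)
  + CN → C:1 N:1
Element totals:
  C: 7
  H: 5
  N: 1
Molecular formula: C7H5N.
  M = 7(12.0) + 5(1.007825) + 14.003074
    = 84.000000 + 5.039125 + 14.003074 = 103.042199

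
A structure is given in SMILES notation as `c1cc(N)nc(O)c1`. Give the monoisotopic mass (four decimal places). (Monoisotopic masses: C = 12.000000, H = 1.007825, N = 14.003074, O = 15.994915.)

Atom tally by fragment:
  pyridine ring core → C:5 H:5 N:1
  (− 2 ring H displaced by substituents)
  + NH2 → N:1 H:2
  + OH → O:1 H:1
Element totals:
  C: 5
  H: 6
  N: 2
  O: 1
Molecular formula: C5H6N2O.
  M = 5(12.0) + 6(1.007825) + 2(14.003074) + 15.994915
    = 60.000000 + 6.046950 + 28.006148 + 15.994915 = 110.048013

110.0480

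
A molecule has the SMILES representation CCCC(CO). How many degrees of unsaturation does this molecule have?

Atom tally by fragment:
  CH3 → C:1 H:3
  CH2 → C:1 H:2
  CH2 → C:1 H:2
  CH2CH2OH → C:2 H:5 O:1
Element totals:
  C: 5
  H: 12
  O: 1
Molecular formula: C5H12O.
DoU = (2C + 2 + N − H − X) / 2 = (2·5 + 2 + 0 − 12 − 0) / 2 = 0.

0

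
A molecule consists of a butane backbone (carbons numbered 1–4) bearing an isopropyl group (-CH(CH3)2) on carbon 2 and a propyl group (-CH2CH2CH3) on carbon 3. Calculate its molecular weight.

142.29 g/mol

Atom tally by fragment:
  CH3 → C:1 H:3
  CH(CH(CH3)2) → C:4 H:8
  CH(CH2CH2CH3) → C:4 H:8
  CH3 → C:1 H:3
Element totals:
  C: 10
  H: 22
Molecular formula: C10H22.
  M = 10(12.011) + 22(1.008)
    = 120.110 + 22.176 = 142.286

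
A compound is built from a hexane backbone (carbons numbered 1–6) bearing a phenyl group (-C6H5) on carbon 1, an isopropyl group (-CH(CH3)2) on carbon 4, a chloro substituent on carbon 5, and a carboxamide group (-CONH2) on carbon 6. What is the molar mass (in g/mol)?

281.82 g/mol

Atom tally by fragment:
  C6H5CH2 → C:7 H:7
  CH2 → C:1 H:2
  CH2 → C:1 H:2
  CH(CH(CH3)2) → C:4 H:8
  CH(Cl) → C:1 H:1 Cl:1
  CH2CONH2 → C:2 H:4 O:1 N:1
Element totals:
  C: 16
  H: 24
  Cl: 1
  N: 1
  O: 1
Molecular formula: C16H24ClNO.
  M = 16(12.011) + 24(1.008) + 35.45 + 14.007 + 15.999
    = 192.176 + 24.192 + 35.450 + 14.007 + 15.999 = 281.824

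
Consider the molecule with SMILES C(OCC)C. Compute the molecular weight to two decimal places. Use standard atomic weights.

74.12 g/mol

Atom tally by fragment:
  C2H5OCH2 → C:3 H:7 O:1
  CH3 → C:1 H:3
Element totals:
  C: 4
  H: 10
  O: 1
Molecular formula: C4H10O.
  M = 4(12.011) + 10(1.008) + 15.999
    = 48.044 + 10.080 + 15.999 = 74.123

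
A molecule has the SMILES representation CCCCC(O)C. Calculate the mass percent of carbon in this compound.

Atom tally by fragment:
  CH3 → C:1 H:3
  CH2 → C:1 H:2
  CH2 → C:1 H:2
  CH2 → C:1 H:2
  CH(OH) → C:1 H:2 O:1
  CH3 → C:1 H:3
Element totals:
  C: 6
  H: 14
  O: 1
Molecular formula: C6H14O.
Molar mass = 102.177 g/mol.
Mass from C: 6 × 12.011 = 72.066 g/mol.
%C = 72.066 / 102.177 × 100 = 70.53%.

70.53%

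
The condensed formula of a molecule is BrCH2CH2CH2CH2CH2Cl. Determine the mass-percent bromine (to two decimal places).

Atom tally by fragment:
  BrCH2 → C:1 H:2 Br:1
  CH2 → C:1 H:2
  CH2 → C:1 H:2
  CH2 → C:1 H:2
  CH2Cl → C:1 H:2 Cl:1
Element totals:
  C: 5
  H: 10
  Br: 1
  Cl: 1
Molecular formula: C5H10BrCl.
Molar mass = 185.489 g/mol.
Mass from Br: 1 × 79.904 = 79.904 g/mol.
%Br = 79.904 / 185.489 × 100 = 43.08%.

43.08%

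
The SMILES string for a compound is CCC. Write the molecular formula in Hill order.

C3H8

Atom tally by fragment:
  CH3 → C:1 H:3
  CH2 → C:1 H:2
  CH3 → C:1 H:3
Element totals:
  C: 3
  H: 8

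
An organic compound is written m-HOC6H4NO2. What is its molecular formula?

C6H5NO3

Element totals:
  C: 6
  H: 5
  N: 1
  O: 3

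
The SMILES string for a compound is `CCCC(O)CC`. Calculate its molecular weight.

Atom tally by fragment:
  CH3 → C:1 H:3
  CH2 → C:1 H:2
  CH2 → C:1 H:2
  CH(OH) → C:1 H:2 O:1
  CH2 → C:1 H:2
  CH3 → C:1 H:3
Element totals:
  C: 6
  H: 14
  O: 1
Molecular formula: C6H14O.
  M = 6(12.011) + 14(1.008) + 15.999
    = 72.066 + 14.112 + 15.999 = 102.177

102.18 g/mol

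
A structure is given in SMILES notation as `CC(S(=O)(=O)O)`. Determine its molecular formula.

Atom tally by fragment:
  CH3 → C:1 H:3
  CH2SO3H → C:1 H:3 S:1 O:3
Element totals:
  C: 2
  H: 6
  O: 3
  S: 1

C2H6O3S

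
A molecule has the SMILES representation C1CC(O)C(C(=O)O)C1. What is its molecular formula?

C6H10O3

Atom tally by fragment:
  cyclopentane ring core → C:5 H:10
  (− 2 ring H displaced by substituents)
  + OH → O:1 H:1
  + COOH → C:1 H:1 O:2
Element totals:
  C: 6
  H: 10
  O: 3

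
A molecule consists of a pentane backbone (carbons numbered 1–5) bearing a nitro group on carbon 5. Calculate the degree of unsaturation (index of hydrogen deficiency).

Atom tally by fragment:
  CH3 → C:1 H:3
  CH2 → C:1 H:2
  CH2 → C:1 H:2
  CH2 → C:1 H:2
  CH2NO2 → C:1 H:2 N:1 O:2
Element totals:
  C: 5
  H: 11
  N: 1
  O: 2
Molecular formula: C5H11NO2.
DoU = (2C + 2 + N − H − X) / 2 = (2·5 + 2 + 1 − 11 − 0) / 2 = 1.

1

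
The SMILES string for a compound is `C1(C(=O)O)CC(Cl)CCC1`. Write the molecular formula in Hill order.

C7H11ClO2

Atom tally by fragment:
  cyclohexane ring core → C:6 H:12
  (− 2 ring H displaced by substituents)
  + COOH → C:1 H:1 O:2
  + Cl → Cl:1
Element totals:
  C: 7
  H: 11
  Cl: 1
  O: 2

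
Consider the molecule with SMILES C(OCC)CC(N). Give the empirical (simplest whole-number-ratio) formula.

C5H13NO

Atom tally by fragment:
  C2H5OCH2 → C:3 H:7 O:1
  CH2 → C:1 H:2
  CH2NH2 → C:1 H:4 N:1
Element totals:
  C: 5
  H: 13
  N: 1
  O: 1
Molecular formula: C5H13NO.
gcd of subscripts (5, 13, 1, 1) = 1, so the empirical formula equals the molecular formula.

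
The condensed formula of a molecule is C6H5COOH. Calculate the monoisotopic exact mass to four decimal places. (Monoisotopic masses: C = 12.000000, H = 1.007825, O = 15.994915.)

122.0368

Atom tally by fragment:
  benzene ring core → C:6 H:6
  (− 1 ring H displaced by substituents)
  + COOH → C:1 H:1 O:2
Element totals:
  C: 7
  H: 6
  O: 2
Molecular formula: C7H6O2.
  M = 7(12.0) + 6(1.007825) + 2(15.994915)
    = 84.000000 + 6.046950 + 31.989830 = 122.036780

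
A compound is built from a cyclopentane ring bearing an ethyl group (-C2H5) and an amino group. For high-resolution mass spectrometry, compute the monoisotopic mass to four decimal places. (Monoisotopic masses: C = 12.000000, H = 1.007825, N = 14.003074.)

Atom tally by fragment:
  cyclopentane ring core → C:5 H:10
  (− 2 ring H displaced by substituents)
  + C2H5 → C:2 H:5
  + NH2 → N:1 H:2
Element totals:
  C: 7
  H: 15
  N: 1
Molecular formula: C7H15N.
  M = 7(12.0) + 15(1.007825) + 14.003074
    = 84.000000 + 15.117375 + 14.003074 = 113.120449

113.1204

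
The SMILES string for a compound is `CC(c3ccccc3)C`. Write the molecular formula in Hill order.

Atom tally by fragment:
  CH3 → C:1 H:3
  CH(C6H5) → C:7 H:6
  CH3 → C:1 H:3
Element totals:
  C: 9
  H: 12

C9H12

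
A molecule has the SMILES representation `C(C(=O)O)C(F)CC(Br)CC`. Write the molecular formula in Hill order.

Atom tally by fragment:
  HOOCCH2 → C:2 H:3 O:2
  CH(F) → C:1 H:1 F:1
  CH2 → C:1 H:2
  CH(Br) → C:1 H:1 Br:1
  CH2 → C:1 H:2
  CH3 → C:1 H:3
Element totals:
  C: 7
  H: 12
  Br: 1
  F: 1
  O: 2

C7H12BrFO2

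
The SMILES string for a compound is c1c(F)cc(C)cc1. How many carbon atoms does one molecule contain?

Atom tally by fragment:
  benzene ring core → C:6 H:6
  (− 2 ring H displaced by substituents)
  + F → F:1
  + CH3 → C:1 H:3
Element totals:
  C: 7
  H: 7
  F: 1

7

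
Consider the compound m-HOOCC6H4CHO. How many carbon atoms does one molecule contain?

Atom tally by fragment:
  benzene ring core → C:6 H:6
  (− 2 ring H displaced by substituents)
  + COOH → C:1 H:1 O:2
  + CHO → C:1 H:1 O:1
Element totals:
  C: 8
  H: 6
  O: 3

8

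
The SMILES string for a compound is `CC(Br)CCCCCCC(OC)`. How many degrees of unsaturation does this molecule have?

Atom tally by fragment:
  CH3 → C:1 H:3
  CH(Br) → C:1 H:1 Br:1
  CH2 → C:1 H:2
  CH2 → C:1 H:2
  CH2 → C:1 H:2
  CH2 → C:1 H:2
  CH2 → C:1 H:2
  CH2 → C:1 H:2
  CH2OCH3 → C:2 H:5 O:1
Element totals:
  C: 10
  H: 21
  Br: 1
  O: 1
Molecular formula: C10H21BrO.
DoU = (2C + 2 + N − H − X) / 2 = (2·10 + 2 + 0 − 21 − 1) / 2 = 0.

0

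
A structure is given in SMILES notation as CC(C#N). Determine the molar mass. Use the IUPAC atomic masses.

Atom tally by fragment:
  CH3 → C:1 H:3
  CH2CN → C:2 H:2 N:1
Element totals:
  C: 3
  H: 5
  N: 1
Molecular formula: C3H5N.
  M = 3(12.011) + 5(1.008) + 14.007
    = 36.033 + 5.040 + 14.007 = 55.080

55.08 g/mol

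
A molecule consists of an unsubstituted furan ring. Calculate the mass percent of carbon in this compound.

70.58%

Atom tally by fragment:
  furan ring core → C:4 H:4 O:1
Element totals:
  C: 4
  H: 4
  O: 1
Molecular formula: C4H4O.
Molar mass = 68.075 g/mol.
Mass from C: 4 × 12.011 = 48.044 g/mol.
%C = 48.044 / 68.075 × 100 = 70.58%.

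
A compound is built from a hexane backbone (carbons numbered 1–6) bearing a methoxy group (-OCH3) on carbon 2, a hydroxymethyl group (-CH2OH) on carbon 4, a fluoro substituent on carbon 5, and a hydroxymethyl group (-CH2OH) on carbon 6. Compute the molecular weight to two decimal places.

194.25 g/mol

Atom tally by fragment:
  CH3 → C:1 H:3
  CH(OCH3) → C:2 H:4 O:1
  CH2 → C:1 H:2
  CH(CH2OH) → C:2 H:4 O:1
  CH(F) → C:1 H:1 F:1
  CH2CH2OH → C:2 H:5 O:1
Element totals:
  C: 9
  H: 19
  F: 1
  O: 3
Molecular formula: C9H19FO3.
  M = 9(12.011) + 19(1.008) + 18.998 + 3(15.999)
    = 108.099 + 19.152 + 18.998 + 47.997 = 194.246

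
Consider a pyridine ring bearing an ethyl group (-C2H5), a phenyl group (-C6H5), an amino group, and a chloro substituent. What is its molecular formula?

Atom tally by fragment:
  pyridine ring core → C:5 H:5 N:1
  (− 4 ring H displaced by substituents)
  + C2H5 → C:2 H:5
  + C6H5 → C:6 H:5
  + NH2 → N:1 H:2
  + Cl → Cl:1
Element totals:
  C: 13
  H: 13
  Cl: 1
  N: 2

C13H13ClN2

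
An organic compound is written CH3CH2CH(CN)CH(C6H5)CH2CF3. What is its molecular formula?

C13H14F3N

Atom tally by fragment:
  CH3 → C:1 H:3
  CH2 → C:1 H:2
  CH(CN) → C:2 H:1 N:1
  CH(C6H5) → C:7 H:6
  CH2CF3 → C:2 H:2 F:3
Element totals:
  C: 13
  H: 14
  F: 3
  N: 1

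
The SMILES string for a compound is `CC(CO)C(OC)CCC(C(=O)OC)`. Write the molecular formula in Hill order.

C10H20O4

Atom tally by fragment:
  CH3 → C:1 H:3
  CH(CH2OH) → C:2 H:4 O:1
  CH(OCH3) → C:2 H:4 O:1
  CH2 → C:1 H:2
  CH2 → C:1 H:2
  CH2COOCH3 → C:3 H:5 O:2
Element totals:
  C: 10
  H: 20
  O: 4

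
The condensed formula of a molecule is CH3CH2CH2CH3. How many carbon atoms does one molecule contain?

4

Atom tally by fragment:
  CH3 → C:1 H:3
  CH2 → C:1 H:2
  CH2 → C:1 H:2
  CH3 → C:1 H:3
Element totals:
  C: 4
  H: 10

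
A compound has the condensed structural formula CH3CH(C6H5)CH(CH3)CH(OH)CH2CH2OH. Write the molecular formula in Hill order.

Element totals:
  C: 13
  H: 20
  O: 2

C13H20O2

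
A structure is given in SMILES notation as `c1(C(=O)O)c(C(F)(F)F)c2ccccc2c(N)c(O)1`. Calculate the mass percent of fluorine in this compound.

21.02%

Atom tally by fragment:
  naphthalene ring system core → C:10 H:8
  (− 4 ring H displaced by substituents)
  + COOH → C:1 H:1 O:2
  + CF3 → C:1 F:3
  + NH2 → N:1 H:2
  + OH → O:1 H:1
Element totals:
  C: 12
  H: 8
  F: 3
  N: 1
  O: 3
Molecular formula: C12H8F3NO3.
Molar mass = 271.194 g/mol.
Mass from F: 3 × 18.998 = 56.994 g/mol.
%F = 56.994 / 271.194 × 100 = 21.02%.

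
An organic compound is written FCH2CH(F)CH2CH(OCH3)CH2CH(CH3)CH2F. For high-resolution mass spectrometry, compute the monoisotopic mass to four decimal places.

Element totals:
  C: 9
  H: 17
  F: 3
  O: 1
Molecular formula: C9H17F3O.
  M = 9(12.0) + 17(1.007825) + 3(18.998403) + 15.994915
    = 108.000000 + 17.133025 + 56.995209 + 15.994915 = 198.123149

198.1231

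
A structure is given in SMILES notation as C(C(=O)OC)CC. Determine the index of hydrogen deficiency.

1

Atom tally by fragment:
  CH3OOCCH2 → C:3 H:5 O:2
  CH2 → C:1 H:2
  CH3 → C:1 H:3
Element totals:
  C: 5
  H: 10
  O: 2
Molecular formula: C5H10O2.
DoU = (2C + 2 + N − H − X) / 2 = (2·5 + 2 + 0 − 10 − 0) / 2 = 1.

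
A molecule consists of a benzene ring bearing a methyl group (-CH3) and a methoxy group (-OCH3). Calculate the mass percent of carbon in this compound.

78.65%

Atom tally by fragment:
  benzene ring core → C:6 H:6
  (− 2 ring H displaced by substituents)
  + CH3 → C:1 H:3
  + OCH3 → C:1 H:3 O:1
Element totals:
  C: 8
  H: 10
  O: 1
Molecular formula: C8H10O.
Molar mass = 122.167 g/mol.
Mass from C: 8 × 12.011 = 96.088 g/mol.
%C = 96.088 / 122.167 × 100 = 78.65%.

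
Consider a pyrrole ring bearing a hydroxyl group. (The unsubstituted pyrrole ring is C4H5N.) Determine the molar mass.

83.09 g/mol

Atom tally by fragment:
  pyrrole ring core → C:4 H:5 N:1
  (− 1 ring H displaced by substituents)
  + OH → O:1 H:1
Element totals:
  C: 4
  H: 5
  N: 1
  O: 1
Molecular formula: C4H5NO.
  M = 4(12.011) + 5(1.008) + 14.007 + 15.999
    = 48.044 + 5.040 + 14.007 + 15.999 = 83.090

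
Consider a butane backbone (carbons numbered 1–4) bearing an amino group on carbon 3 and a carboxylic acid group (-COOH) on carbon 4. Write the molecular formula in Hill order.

C5H11NO2

Atom tally by fragment:
  CH3 → C:1 H:3
  CH2 → C:1 H:2
  CH(NH2) → C:1 H:3 N:1
  CH2COOH → C:2 H:3 O:2
Element totals:
  C: 5
  H: 11
  N: 1
  O: 2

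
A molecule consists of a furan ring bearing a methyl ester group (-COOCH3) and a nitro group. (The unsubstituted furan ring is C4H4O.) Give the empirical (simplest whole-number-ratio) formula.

C6H5NO5

Atom tally by fragment:
  furan ring core → C:4 H:4 O:1
  (− 2 ring H displaced by substituents)
  + COOCH3 → C:2 H:3 O:2
  + NO2 → N:1 O:2
Element totals:
  C: 6
  H: 5
  N: 1
  O: 5
Molecular formula: C6H5NO5.
gcd of subscripts (6, 5, 1, 5) = 1, so the empirical formula equals the molecular formula.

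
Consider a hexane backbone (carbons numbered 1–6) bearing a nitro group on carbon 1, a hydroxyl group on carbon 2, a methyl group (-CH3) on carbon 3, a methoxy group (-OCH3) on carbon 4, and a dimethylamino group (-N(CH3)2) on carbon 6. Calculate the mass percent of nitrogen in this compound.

Atom tally by fragment:
  O2NCH2 → C:1 H:2 N:1 O:2
  CH(OH) → C:1 H:2 O:1
  CH(CH3) → C:2 H:4
  CH(OCH3) → C:2 H:4 O:1
  CH2 → C:1 H:2
  CH2N(CH3)2 → C:3 H:8 N:1
Element totals:
  C: 10
  H: 22
  N: 2
  O: 4
Molecular formula: C10H22N2O4.
Molar mass = 234.296 g/mol.
Mass from N: 2 × 14.007 = 28.014 g/mol.
%N = 28.014 / 234.296 × 100 = 11.96%.

11.96%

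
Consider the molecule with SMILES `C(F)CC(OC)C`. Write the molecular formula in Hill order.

Atom tally by fragment:
  FCH2 → C:1 H:2 F:1
  CH2 → C:1 H:2
  CH(OCH3) → C:2 H:4 O:1
  CH3 → C:1 H:3
Element totals:
  C: 5
  H: 11
  F: 1
  O: 1

C5H11FO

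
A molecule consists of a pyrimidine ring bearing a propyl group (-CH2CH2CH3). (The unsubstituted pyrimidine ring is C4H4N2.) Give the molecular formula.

Atom tally by fragment:
  pyrimidine ring core → C:4 H:4 N:2
  (− 1 ring H displaced by substituents)
  + CH2CH2CH3 → C:3 H:7
Element totals:
  C: 7
  H: 10
  N: 2

C7H10N2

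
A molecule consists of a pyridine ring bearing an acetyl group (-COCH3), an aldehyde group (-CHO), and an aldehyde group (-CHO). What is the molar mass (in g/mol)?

Atom tally by fragment:
  pyridine ring core → C:5 H:5 N:1
  (− 3 ring H displaced by substituents)
  + COCH3 → C:2 H:3 O:1
  + CHO → C:1 H:1 O:1
  + CHO → C:1 H:1 O:1
Element totals:
  C: 9
  H: 7
  N: 1
  O: 3
Molecular formula: C9H7NO3.
  M = 9(12.011) + 7(1.008) + 14.007 + 3(15.999)
    = 108.099 + 7.056 + 14.007 + 47.997 = 177.159

177.16 g/mol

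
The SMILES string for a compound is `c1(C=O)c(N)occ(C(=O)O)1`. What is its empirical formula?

C6H5NO4

Atom tally by fragment:
  furan ring core → C:4 H:4 O:1
  (− 3 ring H displaced by substituents)
  + CHO → C:1 H:1 O:1
  + NH2 → N:1 H:2
  + COOH → C:1 H:1 O:2
Element totals:
  C: 6
  H: 5
  N: 1
  O: 4
Molecular formula: C6H5NO4.
gcd of subscripts (6, 5, 1, 4) = 1, so the empirical formula equals the molecular formula.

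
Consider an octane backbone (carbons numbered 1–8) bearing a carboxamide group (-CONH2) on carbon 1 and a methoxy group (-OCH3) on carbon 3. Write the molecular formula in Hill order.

C10H21NO2

Atom tally by fragment:
  H2NOCCH2 → C:2 H:4 O:1 N:1
  CH2 → C:1 H:2
  CH(OCH3) → C:2 H:4 O:1
  CH2 → C:1 H:2
  CH2 → C:1 H:2
  CH2 → C:1 H:2
  CH2 → C:1 H:2
  CH3 → C:1 H:3
Element totals:
  C: 10
  H: 21
  N: 1
  O: 2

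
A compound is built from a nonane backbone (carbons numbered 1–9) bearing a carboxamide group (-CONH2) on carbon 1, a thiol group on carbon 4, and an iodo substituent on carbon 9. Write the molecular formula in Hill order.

C10H20INOS

Atom tally by fragment:
  H2NOCCH2 → C:2 H:4 O:1 N:1
  CH2 → C:1 H:2
  CH2 → C:1 H:2
  CH(SH) → C:1 H:2 S:1
  CH2 → C:1 H:2
  CH2 → C:1 H:2
  CH2 → C:1 H:2
  CH2 → C:1 H:2
  CH2I → C:1 H:2 I:1
Element totals:
  C: 10
  H: 20
  I: 1
  N: 1
  O: 1
  S: 1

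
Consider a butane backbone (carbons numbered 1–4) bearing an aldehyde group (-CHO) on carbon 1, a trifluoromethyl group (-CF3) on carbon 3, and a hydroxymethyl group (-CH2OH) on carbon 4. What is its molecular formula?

Atom tally by fragment:
  OHCCH2 → C:2 H:3 O:1
  CH2 → C:1 H:2
  CH(CF3) → C:2 H:1 F:3
  CH2CH2OH → C:2 H:5 O:1
Element totals:
  C: 7
  H: 11
  F: 3
  O: 2

C7H11F3O2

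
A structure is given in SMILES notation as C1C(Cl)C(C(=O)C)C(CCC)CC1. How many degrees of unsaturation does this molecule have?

2

Atom tally by fragment:
  cyclohexane ring core → C:6 H:12
  (− 3 ring H displaced by substituents)
  + Cl → Cl:1
  + COCH3 → C:2 H:3 O:1
  + CH2CH2CH3 → C:3 H:7
Element totals:
  C: 11
  H: 19
  Cl: 1
  O: 1
Molecular formula: C11H19ClO.
DoU = (2C + 2 + N − H − X) / 2 = (2·11 + 2 + 0 − 19 − 1) / 2 = 2.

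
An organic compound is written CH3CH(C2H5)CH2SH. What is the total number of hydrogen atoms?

Atom tally by fragment:
  CH3 → C:1 H:3
  CH(C2H5) → C:3 H:6
  CH2SH → C:1 H:3 S:1
Element totals:
  C: 5
  H: 12
  S: 1

12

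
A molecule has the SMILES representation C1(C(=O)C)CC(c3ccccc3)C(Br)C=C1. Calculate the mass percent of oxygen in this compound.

Atom tally by fragment:
  cyclohexene ring core → C:6 H:10
  (− 3 ring H displaced by substituents)
  + COCH3 → C:2 H:3 O:1
  + C6H5 → C:6 H:5
  + Br → Br:1
Element totals:
  C: 14
  H: 15
  Br: 1
  O: 1
Molecular formula: C14H15BrO.
Molar mass = 279.177 g/mol.
Mass from O: 1 × 15.999 = 15.999 g/mol.
%O = 15.999 / 279.177 × 100 = 5.73%.

5.73%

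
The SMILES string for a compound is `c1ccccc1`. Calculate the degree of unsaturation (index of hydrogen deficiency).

Atom tally by fragment:
  benzene ring core → C:6 H:6
Element totals:
  C: 6
  H: 6
Molecular formula: C6H6.
DoU = (2C + 2 + N − H − X) / 2 = (2·6 + 2 + 0 − 6 − 0) / 2 = 4.

4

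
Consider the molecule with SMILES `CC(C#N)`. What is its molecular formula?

Atom tally by fragment:
  CH3 → C:1 H:3
  CH2CN → C:2 H:2 N:1
Element totals:
  C: 3
  H: 5
  N: 1

C3H5N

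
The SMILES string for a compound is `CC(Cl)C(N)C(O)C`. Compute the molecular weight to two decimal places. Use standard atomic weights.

137.61 g/mol

Atom tally by fragment:
  CH3 → C:1 H:3
  CH(Cl) → C:1 H:1 Cl:1
  CH(NH2) → C:1 H:3 N:1
  CH(OH) → C:1 H:2 O:1
  CH3 → C:1 H:3
Element totals:
  C: 5
  H: 12
  Cl: 1
  N: 1
  O: 1
Molecular formula: C5H12ClNO.
  M = 5(12.011) + 12(1.008) + 35.45 + 14.007 + 15.999
    = 60.055 + 12.096 + 35.450 + 14.007 + 15.999 = 137.607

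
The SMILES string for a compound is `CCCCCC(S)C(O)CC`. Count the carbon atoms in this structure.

9

Atom tally by fragment:
  CH3 → C:1 H:3
  CH2 → C:1 H:2
  CH2 → C:1 H:2
  CH2 → C:1 H:2
  CH2 → C:1 H:2
  CH(SH) → C:1 H:2 S:1
  CH(OH) → C:1 H:2 O:1
  CH2 → C:1 H:2
  CH3 → C:1 H:3
Element totals:
  C: 9
  H: 20
  O: 1
  S: 1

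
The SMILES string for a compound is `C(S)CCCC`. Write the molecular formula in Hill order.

C5H12S

Atom tally by fragment:
  HSCH2 → C:1 H:3 S:1
  CH2 → C:1 H:2
  CH2 → C:1 H:2
  CH2 → C:1 H:2
  CH3 → C:1 H:3
Element totals:
  C: 5
  H: 12
  S: 1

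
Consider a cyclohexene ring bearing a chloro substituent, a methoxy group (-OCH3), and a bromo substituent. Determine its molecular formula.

C7H10BrClO

Atom tally by fragment:
  cyclohexene ring core → C:6 H:10
  (− 3 ring H displaced by substituents)
  + Cl → Cl:1
  + OCH3 → C:1 H:3 O:1
  + Br → Br:1
Element totals:
  C: 7
  H: 10
  Br: 1
  Cl: 1
  O: 1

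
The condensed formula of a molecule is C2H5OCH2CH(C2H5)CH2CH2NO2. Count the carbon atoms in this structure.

Atom tally by fragment:
  C2H5OCH2 → C:3 H:7 O:1
  CH(C2H5) → C:3 H:6
  CH2 → C:1 H:2
  CH2NO2 → C:1 H:2 N:1 O:2
Element totals:
  C: 8
  H: 17
  N: 1
  O: 3

8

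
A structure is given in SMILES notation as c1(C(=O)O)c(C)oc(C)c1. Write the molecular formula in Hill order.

Atom tally by fragment:
  furan ring core → C:4 H:4 O:1
  (− 3 ring H displaced by substituents)
  + COOH → C:1 H:1 O:2
  + CH3 → C:1 H:3
  + CH3 → C:1 H:3
Element totals:
  C: 7
  H: 8
  O: 3

C7H8O3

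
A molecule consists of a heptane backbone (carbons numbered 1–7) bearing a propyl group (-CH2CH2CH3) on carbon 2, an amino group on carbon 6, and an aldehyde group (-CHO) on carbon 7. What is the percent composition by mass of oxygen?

Atom tally by fragment:
  CH3 → C:1 H:3
  CH(CH2CH2CH3) → C:4 H:8
  CH2 → C:1 H:2
  CH2 → C:1 H:2
  CH2 → C:1 H:2
  CH(NH2) → C:1 H:3 N:1
  CH2CHO → C:2 H:3 O:1
Element totals:
  C: 11
  H: 23
  N: 1
  O: 1
Molecular formula: C11H23NO.
Molar mass = 185.311 g/mol.
Mass from O: 1 × 15.999 = 15.999 g/mol.
%O = 15.999 / 185.311 × 100 = 8.63%.

8.63%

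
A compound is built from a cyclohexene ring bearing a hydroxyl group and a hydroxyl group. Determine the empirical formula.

Atom tally by fragment:
  cyclohexene ring core → C:6 H:10
  (− 2 ring H displaced by substituents)
  + OH → O:1 H:1
  + OH → O:1 H:1
Element totals:
  C: 6
  H: 10
  O: 2
Molecular formula: C6H10O2.
gcd of subscripts = 2; dividing each by 2:
  C: 6/2 = 3
  H: 10/2 = 5
  O: 2/2 = 1

C3H5O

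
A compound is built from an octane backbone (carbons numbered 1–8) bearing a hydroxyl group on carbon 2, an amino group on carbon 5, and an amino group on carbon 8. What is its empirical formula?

Atom tally by fragment:
  CH3 → C:1 H:3
  CH(OH) → C:1 H:2 O:1
  CH2 → C:1 H:2
  CH2 → C:1 H:2
  CH(NH2) → C:1 H:3 N:1
  CH2 → C:1 H:2
  CH2 → C:1 H:2
  CH2NH2 → C:1 H:4 N:1
Element totals:
  C: 8
  H: 20
  N: 2
  O: 1
Molecular formula: C8H20N2O.
gcd of subscripts (8, 20, 2, 1) = 1, so the empirical formula equals the molecular formula.

C8H20N2O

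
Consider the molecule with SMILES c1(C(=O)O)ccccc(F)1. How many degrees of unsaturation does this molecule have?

5

Atom tally by fragment:
  benzene ring core → C:6 H:6
  (− 2 ring H displaced by substituents)
  + COOH → C:1 H:1 O:2
  + F → F:1
Element totals:
  C: 7
  H: 5
  F: 1
  O: 2
Molecular formula: C7H5FO2.
DoU = (2C + 2 + N − H − X) / 2 = (2·7 + 2 + 0 − 5 − 1) / 2 = 5.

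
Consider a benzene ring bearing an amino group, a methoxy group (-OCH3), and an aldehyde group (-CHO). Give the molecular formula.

C8H9NO2

Atom tally by fragment:
  benzene ring core → C:6 H:6
  (− 3 ring H displaced by substituents)
  + NH2 → N:1 H:2
  + OCH3 → C:1 H:3 O:1
  + CHO → C:1 H:1 O:1
Element totals:
  C: 8
  H: 9
  N: 1
  O: 2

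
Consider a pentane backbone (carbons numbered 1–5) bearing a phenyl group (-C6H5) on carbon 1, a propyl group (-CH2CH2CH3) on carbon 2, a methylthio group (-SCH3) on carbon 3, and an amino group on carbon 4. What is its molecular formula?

C15H25NS

Atom tally by fragment:
  C6H5CH2 → C:7 H:7
  CH(CH2CH2CH3) → C:4 H:8
  CH(SCH3) → C:2 H:4 S:1
  CH(NH2) → C:1 H:3 N:1
  CH3 → C:1 H:3
Element totals:
  C: 15
  H: 25
  N: 1
  S: 1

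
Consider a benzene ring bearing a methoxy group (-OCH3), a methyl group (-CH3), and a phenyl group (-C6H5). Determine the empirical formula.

C14H14O

Atom tally by fragment:
  benzene ring core → C:6 H:6
  (− 3 ring H displaced by substituents)
  + OCH3 → C:1 H:3 O:1
  + CH3 → C:1 H:3
  + C6H5 → C:6 H:5
Element totals:
  C: 14
  H: 14
  O: 1
Molecular formula: C14H14O.
gcd of subscripts (14, 14, 1) = 1, so the empirical formula equals the molecular formula.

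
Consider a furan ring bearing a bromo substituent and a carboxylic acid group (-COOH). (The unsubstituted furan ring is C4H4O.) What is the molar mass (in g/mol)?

Atom tally by fragment:
  furan ring core → C:4 H:4 O:1
  (− 2 ring H displaced by substituents)
  + Br → Br:1
  + COOH → C:1 H:1 O:2
Element totals:
  C: 5
  H: 3
  Br: 1
  O: 3
Molecular formula: C5H3BrO3.
  M = 5(12.011) + 3(1.008) + 79.904 + 3(15.999)
    = 60.055 + 3.024 + 79.904 + 47.997 = 190.980

190.98 g/mol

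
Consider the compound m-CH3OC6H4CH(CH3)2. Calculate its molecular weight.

150.22 g/mol

Element totals:
  C: 10
  H: 14
  O: 1
Molecular formula: C10H14O.
  M = 10(12.011) + 14(1.008) + 15.999
    = 120.110 + 14.112 + 15.999 = 150.221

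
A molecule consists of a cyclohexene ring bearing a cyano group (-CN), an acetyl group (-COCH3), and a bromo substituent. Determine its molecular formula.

Atom tally by fragment:
  cyclohexene ring core → C:6 H:10
  (− 3 ring H displaced by substituents)
  + CN → C:1 N:1
  + COCH3 → C:2 H:3 O:1
  + Br → Br:1
Element totals:
  C: 9
  H: 10
  Br: 1
  N: 1
  O: 1

C9H10BrNO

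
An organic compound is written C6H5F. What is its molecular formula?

C6H5F

Element totals:
  C: 6
  H: 5
  F: 1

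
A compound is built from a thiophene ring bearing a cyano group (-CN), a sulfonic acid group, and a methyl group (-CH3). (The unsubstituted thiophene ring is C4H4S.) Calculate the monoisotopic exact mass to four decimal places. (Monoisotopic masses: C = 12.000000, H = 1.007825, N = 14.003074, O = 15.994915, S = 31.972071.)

202.9711

Atom tally by fragment:
  thiophene ring core → C:4 H:4 S:1
  (− 3 ring H displaced by substituents)
  + CN → C:1 N:1
  + SO3H → S:1 O:3 H:1
  + CH3 → C:1 H:3
Element totals:
  C: 6
  H: 5
  N: 1
  O: 3
  S: 2
Molecular formula: C6H5NO3S2.
  M = 6(12.0) + 5(1.007825) + 14.003074 + 3(15.994915) + 2(31.972071)
    = 72.000000 + 5.039125 + 14.003074 + 47.984745 + 63.944142 = 202.971086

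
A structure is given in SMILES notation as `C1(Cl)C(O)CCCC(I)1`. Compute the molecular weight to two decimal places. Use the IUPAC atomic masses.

260.50 g/mol

Atom tally by fragment:
  cyclohexane ring core → C:6 H:12
  (− 3 ring H displaced by substituents)
  + Cl → Cl:1
  + OH → O:1 H:1
  + I → I:1
Element totals:
  C: 6
  H: 10
  Cl: 1
  I: 1
  O: 1
Molecular formula: C6H10ClIO.
  M = 6(12.011) + 10(1.008) + 35.45 + 126.904 + 15.999
    = 72.066 + 10.080 + 35.450 + 126.904 + 15.999 = 260.499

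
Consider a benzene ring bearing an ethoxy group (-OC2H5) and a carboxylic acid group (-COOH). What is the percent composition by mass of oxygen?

28.88%

Atom tally by fragment:
  benzene ring core → C:6 H:6
  (− 2 ring H displaced by substituents)
  + OC2H5 → C:2 H:5 O:1
  + COOH → C:1 H:1 O:2
Element totals:
  C: 9
  H: 10
  O: 3
Molecular formula: C9H10O3.
Molar mass = 166.176 g/mol.
Mass from O: 3 × 15.999 = 47.997 g/mol.
%O = 47.997 / 166.176 × 100 = 28.88%.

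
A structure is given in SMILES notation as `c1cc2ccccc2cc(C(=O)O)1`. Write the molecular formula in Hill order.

C11H8O2

Atom tally by fragment:
  naphthalene ring system core → C:10 H:8
  (− 1 ring H displaced by substituents)
  + COOH → C:1 H:1 O:2
Element totals:
  C: 11
  H: 8
  O: 2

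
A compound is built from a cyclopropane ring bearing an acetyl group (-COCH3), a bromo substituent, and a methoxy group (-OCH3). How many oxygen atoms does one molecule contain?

Atom tally by fragment:
  cyclopropane ring core → C:3 H:6
  (− 3 ring H displaced by substituents)
  + COCH3 → C:2 H:3 O:1
  + Br → Br:1
  + OCH3 → C:1 H:3 O:1
Element totals:
  C: 6
  H: 9
  Br: 1
  O: 2

2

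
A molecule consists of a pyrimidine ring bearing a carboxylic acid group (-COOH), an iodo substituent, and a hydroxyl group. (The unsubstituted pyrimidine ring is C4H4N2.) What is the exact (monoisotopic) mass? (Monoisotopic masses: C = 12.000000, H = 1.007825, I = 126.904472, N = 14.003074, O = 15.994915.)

265.9188

Atom tally by fragment:
  pyrimidine ring core → C:4 H:4 N:2
  (− 3 ring H displaced by substituents)
  + COOH → C:1 H:1 O:2
  + I → I:1
  + OH → O:1 H:1
Element totals:
  C: 5
  H: 3
  I: 1
  N: 2
  O: 3
Molecular formula: C5H3IN2O3.
  M = 5(12.0) + 3(1.007825) + 126.904472 + 2(14.003074) + 3(15.994915)
    = 60.000000 + 3.023475 + 126.904472 + 28.006148 + 47.984745 = 265.918840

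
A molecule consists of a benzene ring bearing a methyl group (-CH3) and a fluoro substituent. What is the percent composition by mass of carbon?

76.34%

Atom tally by fragment:
  benzene ring core → C:6 H:6
  (− 2 ring H displaced by substituents)
  + CH3 → C:1 H:3
  + F → F:1
Element totals:
  C: 7
  H: 7
  F: 1
Molecular formula: C7H7F.
Molar mass = 110.131 g/mol.
Mass from C: 7 × 12.011 = 84.077 g/mol.
%C = 84.077 / 110.131 × 100 = 76.34%.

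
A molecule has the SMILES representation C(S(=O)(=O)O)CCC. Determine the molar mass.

138.18 g/mol

Atom tally by fragment:
  HO3SCH2 → C:1 H:3 S:1 O:3
  CH2 → C:1 H:2
  CH2 → C:1 H:2
  CH3 → C:1 H:3
Element totals:
  C: 4
  H: 10
  O: 3
  S: 1
Molecular formula: C4H10O3S.
  M = 4(12.011) + 10(1.008) + 3(15.999) + 32.06
    = 48.044 + 10.080 + 47.997 + 32.060 = 138.181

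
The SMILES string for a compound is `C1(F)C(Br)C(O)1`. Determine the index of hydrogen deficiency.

1

Atom tally by fragment:
  cyclopropane ring core → C:3 H:6
  (− 3 ring H displaced by substituents)
  + F → F:1
  + Br → Br:1
  + OH → O:1 H:1
Element totals:
  C: 3
  H: 4
  Br: 1
  F: 1
  O: 1
Molecular formula: C3H4BrFO.
DoU = (2C + 2 + N − H − X) / 2 = (2·3 + 2 + 0 − 4 − 2) / 2 = 1.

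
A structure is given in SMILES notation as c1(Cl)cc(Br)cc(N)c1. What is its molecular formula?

C6H5BrClN

Atom tally by fragment:
  benzene ring core → C:6 H:6
  (− 3 ring H displaced by substituents)
  + Cl → Cl:1
  + Br → Br:1
  + NH2 → N:1 H:2
Element totals:
  C: 6
  H: 5
  Br: 1
  Cl: 1
  N: 1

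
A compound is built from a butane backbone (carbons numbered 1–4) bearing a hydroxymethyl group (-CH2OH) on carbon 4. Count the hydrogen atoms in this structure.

12

Atom tally by fragment:
  CH3 → C:1 H:3
  CH2 → C:1 H:2
  CH2 → C:1 H:2
  CH2CH2OH → C:2 H:5 O:1
Element totals:
  C: 5
  H: 12
  O: 1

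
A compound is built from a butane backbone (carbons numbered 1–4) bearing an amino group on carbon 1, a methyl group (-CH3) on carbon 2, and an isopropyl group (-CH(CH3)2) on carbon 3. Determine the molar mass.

Atom tally by fragment:
  H2NCH2 → C:1 H:4 N:1
  CH(CH3) → C:2 H:4
  CH(CH(CH3)2) → C:4 H:8
  CH3 → C:1 H:3
Element totals:
  C: 8
  H: 19
  N: 1
Molecular formula: C8H19N.
  M = 8(12.011) + 19(1.008) + 14.007
    = 96.088 + 19.152 + 14.007 = 129.247

129.25 g/mol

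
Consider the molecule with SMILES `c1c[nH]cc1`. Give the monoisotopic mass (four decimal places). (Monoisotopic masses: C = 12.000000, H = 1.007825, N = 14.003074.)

67.0422

Atom tally by fragment:
  pyrrole ring core → C:4 H:5 N:1
Element totals:
  C: 4
  H: 5
  N: 1
Molecular formula: C4H5N.
  M = 4(12.0) + 5(1.007825) + 14.003074
    = 48.000000 + 5.039125 + 14.003074 = 67.042199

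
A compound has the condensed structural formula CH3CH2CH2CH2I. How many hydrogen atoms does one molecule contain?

9

Atom tally by fragment:
  CH3 → C:1 H:3
  CH2 → C:1 H:2
  CH2 → C:1 H:2
  CH2I → C:1 H:2 I:1
Element totals:
  C: 4
  H: 9
  I: 1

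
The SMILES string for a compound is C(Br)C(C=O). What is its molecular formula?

Atom tally by fragment:
  BrCH2 → C:1 H:2 Br:1
  CH2CHO → C:2 H:3 O:1
Element totals:
  C: 3
  H: 5
  Br: 1
  O: 1

C3H5BrO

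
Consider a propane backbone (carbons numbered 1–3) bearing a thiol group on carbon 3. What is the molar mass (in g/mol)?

Atom tally by fragment:
  CH3 → C:1 H:3
  CH2 → C:1 H:2
  CH2SH → C:1 H:3 S:1
Element totals:
  C: 3
  H: 8
  S: 1
Molecular formula: C3H8S.
  M = 3(12.011) + 8(1.008) + 32.06
    = 36.033 + 8.064 + 32.060 = 76.157

76.16 g/mol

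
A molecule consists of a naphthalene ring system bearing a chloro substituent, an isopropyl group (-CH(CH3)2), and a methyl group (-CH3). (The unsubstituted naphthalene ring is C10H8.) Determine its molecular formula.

Atom tally by fragment:
  naphthalene ring system core → C:10 H:8
  (− 3 ring H displaced by substituents)
  + Cl → Cl:1
  + CH(CH3)2 → C:3 H:7
  + CH3 → C:1 H:3
Element totals:
  C: 14
  H: 15
  Cl: 1

C14H15Cl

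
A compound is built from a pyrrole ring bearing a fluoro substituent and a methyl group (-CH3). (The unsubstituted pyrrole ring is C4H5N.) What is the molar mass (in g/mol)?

Atom tally by fragment:
  pyrrole ring core → C:4 H:5 N:1
  (− 2 ring H displaced by substituents)
  + F → F:1
  + CH3 → C:1 H:3
Element totals:
  C: 5
  H: 6
  F: 1
  N: 1
Molecular formula: C5H6FN.
  M = 5(12.011) + 6(1.008) + 18.998 + 14.007
    = 60.055 + 6.048 + 18.998 + 14.007 = 99.108

99.11 g/mol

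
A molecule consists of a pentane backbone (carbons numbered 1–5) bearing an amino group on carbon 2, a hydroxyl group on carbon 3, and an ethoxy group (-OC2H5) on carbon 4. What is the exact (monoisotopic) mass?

147.1259

Atom tally by fragment:
  CH3 → C:1 H:3
  CH(NH2) → C:1 H:3 N:1
  CH(OH) → C:1 H:2 O:1
  CH(OC2H5) → C:3 H:6 O:1
  CH3 → C:1 H:3
Element totals:
  C: 7
  H: 17
  N: 1
  O: 2
Molecular formula: C7H17NO2.
  M = 7(12.0) + 17(1.007825) + 14.003074 + 2(15.994915)
    = 84.000000 + 17.133025 + 14.003074 + 31.989830 = 147.125929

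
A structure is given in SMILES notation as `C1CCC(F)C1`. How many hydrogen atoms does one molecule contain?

9

Atom tally by fragment:
  cyclopentane ring core → C:5 H:10
  (− 1 ring H displaced by substituents)
  + F → F:1
Element totals:
  C: 5
  H: 9
  F: 1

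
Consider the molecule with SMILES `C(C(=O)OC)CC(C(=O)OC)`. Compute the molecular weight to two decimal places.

Atom tally by fragment:
  CH3OOCCH2 → C:3 H:5 O:2
  CH2 → C:1 H:2
  CH2COOCH3 → C:3 H:5 O:2
Element totals:
  C: 7
  H: 12
  O: 4
Molecular formula: C7H12O4.
  M = 7(12.011) + 12(1.008) + 4(15.999)
    = 84.077 + 12.096 + 63.996 = 160.169

160.17 g/mol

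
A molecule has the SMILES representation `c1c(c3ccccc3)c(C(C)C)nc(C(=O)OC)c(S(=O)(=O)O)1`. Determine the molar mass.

335.37 g/mol

Atom tally by fragment:
  pyridine ring core → C:5 H:5 N:1
  (− 4 ring H displaced by substituents)
  + C6H5 → C:6 H:5
  + CH(CH3)2 → C:3 H:7
  + COOCH3 → C:2 H:3 O:2
  + SO3H → S:1 O:3 H:1
Element totals:
  C: 16
  H: 17
  N: 1
  O: 5
  S: 1
Molecular formula: C16H17NO5S.
  M = 16(12.011) + 17(1.008) + 14.007 + 5(15.999) + 32.06
    = 192.176 + 17.136 + 14.007 + 79.995 + 32.060 = 335.374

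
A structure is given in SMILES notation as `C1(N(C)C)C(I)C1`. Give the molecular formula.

C5H10IN

Atom tally by fragment:
  cyclopropane ring core → C:3 H:6
  (− 2 ring H displaced by substituents)
  + N(CH3)2 → N:1 C:2 H:6
  + I → I:1
Element totals:
  C: 5
  H: 10
  I: 1
  N: 1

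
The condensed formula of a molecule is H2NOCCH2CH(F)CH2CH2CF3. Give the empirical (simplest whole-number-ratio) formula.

Element totals:
  C: 6
  H: 9
  F: 4
  N: 1
  O: 1
Molecular formula: C6H9F4NO.
gcd of subscripts (6, 4, 9, 1, 1) = 1, so the empirical formula equals the molecular formula.

C6H9F4NO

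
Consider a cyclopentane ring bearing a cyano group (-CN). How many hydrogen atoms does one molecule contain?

9

Atom tally by fragment:
  cyclopentane ring core → C:5 H:10
  (− 1 ring H displaced by substituents)
  + CN → C:1 N:1
Element totals:
  C: 6
  H: 9
  N: 1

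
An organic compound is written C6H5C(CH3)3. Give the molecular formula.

C10H14

Atom tally by fragment:
  benzene ring core → C:6 H:6
  (− 1 ring H displaced by substituents)
  + C(CH3)3 → C:4 H:9
Element totals:
  C: 10
  H: 14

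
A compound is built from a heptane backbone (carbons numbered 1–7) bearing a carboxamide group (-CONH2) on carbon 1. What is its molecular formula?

C8H17NO

Atom tally by fragment:
  H2NOCCH2 → C:2 H:4 O:1 N:1
  CH2 → C:1 H:2
  CH2 → C:1 H:2
  CH2 → C:1 H:2
  CH2 → C:1 H:2
  CH2 → C:1 H:2
  CH3 → C:1 H:3
Element totals:
  C: 8
  H: 17
  N: 1
  O: 1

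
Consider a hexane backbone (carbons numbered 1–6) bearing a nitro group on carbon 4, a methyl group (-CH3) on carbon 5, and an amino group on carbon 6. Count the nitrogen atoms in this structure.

2

Atom tally by fragment:
  CH3 → C:1 H:3
  CH2 → C:1 H:2
  CH2 → C:1 H:2
  CH(NO2) → C:1 H:1 N:1 O:2
  CH(CH3) → C:2 H:4
  CH2NH2 → C:1 H:4 N:1
Element totals:
  C: 7
  H: 16
  N: 2
  O: 2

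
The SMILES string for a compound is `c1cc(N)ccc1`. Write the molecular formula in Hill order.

C6H7N

Atom tally by fragment:
  benzene ring core → C:6 H:6
  (− 1 ring H displaced by substituents)
  + NH2 → N:1 H:2
Element totals:
  C: 6
  H: 7
  N: 1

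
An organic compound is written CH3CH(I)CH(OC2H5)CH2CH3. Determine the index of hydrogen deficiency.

0

Atom tally by fragment:
  CH3 → C:1 H:3
  CH(I) → C:1 H:1 I:1
  CH(OC2H5) → C:3 H:6 O:1
  CH2 → C:1 H:2
  CH3 → C:1 H:3
Element totals:
  C: 7
  H: 15
  I: 1
  O: 1
Molecular formula: C7H15IO.
DoU = (2C + 2 + N − H − X) / 2 = (2·7 + 2 + 0 − 15 − 1) / 2 = 0.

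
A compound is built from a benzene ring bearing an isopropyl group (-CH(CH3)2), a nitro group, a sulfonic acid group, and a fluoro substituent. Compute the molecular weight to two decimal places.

263.24 g/mol

Atom tally by fragment:
  benzene ring core → C:6 H:6
  (− 4 ring H displaced by substituents)
  + CH(CH3)2 → C:3 H:7
  + NO2 → N:1 O:2
  + SO3H → S:1 O:3 H:1
  + F → F:1
Element totals:
  C: 9
  H: 10
  F: 1
  N: 1
  O: 5
  S: 1
Molecular formula: C9H10FNO5S.
  M = 9(12.011) + 10(1.008) + 18.998 + 14.007 + 5(15.999) + 32.06
    = 108.099 + 10.080 + 18.998 + 14.007 + 79.995 + 32.060 = 263.239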